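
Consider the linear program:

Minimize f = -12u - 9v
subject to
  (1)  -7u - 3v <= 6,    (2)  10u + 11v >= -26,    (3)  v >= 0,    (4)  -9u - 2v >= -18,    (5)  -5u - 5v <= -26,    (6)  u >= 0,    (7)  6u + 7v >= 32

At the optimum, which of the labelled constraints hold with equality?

Vertices and f = -12u - 9v:
  (38/35, 144/35) → f = -1752/35
  (0, 9) → f = -81
  (0, 26/5) → f = -234/5

The minimum is at (0, 9). Substituting into each constraint, equality holds for (4) and (6); the remaining constraints have slack.

(4) and (6)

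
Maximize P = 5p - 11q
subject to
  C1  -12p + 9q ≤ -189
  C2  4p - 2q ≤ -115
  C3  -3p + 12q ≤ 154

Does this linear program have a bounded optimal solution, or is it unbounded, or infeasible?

unbounded

From the feasible point (-471/4, -178), moving in the direction (-9, -12) keeps every constraint satisfied while P increases without bound.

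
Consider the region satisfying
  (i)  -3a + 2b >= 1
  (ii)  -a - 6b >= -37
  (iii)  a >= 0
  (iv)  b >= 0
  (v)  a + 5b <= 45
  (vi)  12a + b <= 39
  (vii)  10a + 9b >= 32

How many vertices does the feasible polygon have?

Pairwise boundary intersections that survive every other constraint:
  (77/27, 43/9)
  (55/47, 106/47)
  (0, 37/6)
  (197/71, 405/71)
  (0, 32/9)

5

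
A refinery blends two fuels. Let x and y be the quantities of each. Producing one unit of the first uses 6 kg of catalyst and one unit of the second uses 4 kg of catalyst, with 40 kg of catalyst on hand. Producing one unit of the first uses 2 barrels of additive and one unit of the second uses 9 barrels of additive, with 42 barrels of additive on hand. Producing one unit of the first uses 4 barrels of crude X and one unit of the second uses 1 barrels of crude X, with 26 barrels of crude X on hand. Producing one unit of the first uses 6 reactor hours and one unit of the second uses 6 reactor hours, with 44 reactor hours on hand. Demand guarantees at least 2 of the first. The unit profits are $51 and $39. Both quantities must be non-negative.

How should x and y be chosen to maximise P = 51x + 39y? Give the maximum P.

x = 16/3, y = 2, maximum P = 350

Extreme points and P = 51x + 39y:
  (13/2, 0) → P = 663/2
  (2, 0) → P = 102
  (32/5, 2/5) → P = 342
  (16/3, 2) → P = 350
  (24/7, 82/21) → P = 2290/7
  (2, 38/9) → P = 800/3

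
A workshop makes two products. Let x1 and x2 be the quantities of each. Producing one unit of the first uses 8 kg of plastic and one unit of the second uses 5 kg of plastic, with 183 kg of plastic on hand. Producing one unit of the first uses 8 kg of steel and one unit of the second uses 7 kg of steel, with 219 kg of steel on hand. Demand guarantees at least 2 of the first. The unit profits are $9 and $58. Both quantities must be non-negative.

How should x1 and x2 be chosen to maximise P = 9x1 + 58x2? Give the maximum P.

Vertices and P = 9x1 + 58x2:
  (183/8, 0) → P = 1647/8
  (2, 0) → P = 18
  (93/8, 18) → P = 9189/8
  (2, 29) → P = 1700

x1 = 2, x2 = 29, maximum P = 1700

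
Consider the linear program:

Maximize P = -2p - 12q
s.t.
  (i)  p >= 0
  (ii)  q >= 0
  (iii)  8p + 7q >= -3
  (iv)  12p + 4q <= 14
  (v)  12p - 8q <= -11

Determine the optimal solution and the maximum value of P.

Feasible corners and P = -2p - 12q:
  (0, 7/2) → P = -42
  (0, 11/8) → P = -33/2
  (17/36, 25/12) → P = -467/18

p = 0, q = 11/8, maximum P = -33/2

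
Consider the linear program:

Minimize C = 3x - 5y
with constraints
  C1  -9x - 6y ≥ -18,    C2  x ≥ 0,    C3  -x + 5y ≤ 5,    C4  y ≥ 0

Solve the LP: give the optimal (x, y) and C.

x = 0, y = 1, minimum C = -5

The binding constraints are x = 0 and -x + 5y = 5.
Solving simultaneously gives x = 0, y = 1.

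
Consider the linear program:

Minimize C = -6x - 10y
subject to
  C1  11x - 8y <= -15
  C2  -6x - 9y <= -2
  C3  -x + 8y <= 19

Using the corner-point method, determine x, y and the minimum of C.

x = 2/5, y = 97/40, minimum C = -533/20

Feasible corners and C = -6x - 10y:
  (-17/21, 16/21) → C = -58/21
  (2/5, 97/40) → C = -533/20
  (-155/57, 116/57) → C = -230/57

At the optimal vertex, 11x - 8y = -15 and -x + 8y = 19.
Solving simultaneously gives x = 2/5, y = 97/40.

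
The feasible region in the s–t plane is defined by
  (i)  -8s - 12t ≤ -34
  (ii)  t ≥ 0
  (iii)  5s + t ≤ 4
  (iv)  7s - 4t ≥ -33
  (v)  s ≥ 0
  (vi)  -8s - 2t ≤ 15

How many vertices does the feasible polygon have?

3

Of the 15 pairwise boundary intersections, those satisfying every inequality are:
  (7/26, 69/26)
  (0, 17/6)
  (0, 4)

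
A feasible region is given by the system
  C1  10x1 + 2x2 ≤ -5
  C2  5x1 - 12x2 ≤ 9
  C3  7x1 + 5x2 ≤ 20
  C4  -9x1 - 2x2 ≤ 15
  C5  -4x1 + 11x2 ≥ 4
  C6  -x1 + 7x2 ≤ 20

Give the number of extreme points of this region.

Of the 15 pairwise boundary intersections, those satisfying every inequality are:
  (-63/118, 10/59)
  (-25/24, 65/24)
  (-173/107, -24/107)
  (-29/13, 33/13)

4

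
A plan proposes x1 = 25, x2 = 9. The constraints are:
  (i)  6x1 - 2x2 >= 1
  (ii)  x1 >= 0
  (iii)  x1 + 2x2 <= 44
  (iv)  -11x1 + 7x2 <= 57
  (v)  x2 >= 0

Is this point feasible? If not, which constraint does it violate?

(i): 132 ≥ 1 ✓
(ii): 25 ≥ 0 ✓
(iii): 43 ≤ 44 ✓
(iv): -212 ≤ 57 ✓
(v): 9 ≥ 0 ✓

feasible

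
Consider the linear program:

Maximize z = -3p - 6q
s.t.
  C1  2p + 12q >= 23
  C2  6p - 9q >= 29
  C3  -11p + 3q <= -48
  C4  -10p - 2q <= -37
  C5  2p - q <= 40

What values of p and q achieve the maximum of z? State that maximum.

p = 37/6, q = 8/9, maximum z = -143/6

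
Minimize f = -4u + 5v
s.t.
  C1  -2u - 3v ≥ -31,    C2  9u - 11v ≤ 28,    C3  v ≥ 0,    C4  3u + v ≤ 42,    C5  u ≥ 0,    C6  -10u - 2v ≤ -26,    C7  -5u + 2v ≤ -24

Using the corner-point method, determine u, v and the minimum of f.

u = 208/37, v = 76/37, minimum f = -452/37

Feasible corners and f = -4u + 5v:
  (425/49, 223/49) → f = -585/49
  (134/19, 107/19) → f = -1/19
  (208/37, 76/37) → f = -452/37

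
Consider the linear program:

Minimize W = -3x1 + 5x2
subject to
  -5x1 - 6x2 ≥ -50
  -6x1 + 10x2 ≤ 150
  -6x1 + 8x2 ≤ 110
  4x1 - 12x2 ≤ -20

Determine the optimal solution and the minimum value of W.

x1 = 40/7, x2 = 25/7, minimum W = 5/7

Vertices and W = -3x1 + 5x2:
  (-65/19, 425/38) → W = 2515/38
  (40/7, 25/7) → W = 5/7
  (-29, -8) → W = 47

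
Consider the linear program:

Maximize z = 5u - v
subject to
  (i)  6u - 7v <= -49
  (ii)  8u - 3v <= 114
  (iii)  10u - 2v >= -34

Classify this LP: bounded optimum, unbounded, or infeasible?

unbounded

From the feasible point (945/38, 538/19), moving in the direction (3, 8) keeps every constraint satisfied while z increases without bound.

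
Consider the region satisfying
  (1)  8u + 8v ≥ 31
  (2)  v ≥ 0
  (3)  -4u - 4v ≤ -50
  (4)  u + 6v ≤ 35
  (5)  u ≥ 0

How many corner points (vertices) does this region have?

The feasible vertices (each the meet of two boundaries and inside every other half-plane) are:
  (25/2, 0)
  (35, 0)
  (8, 9/2)

3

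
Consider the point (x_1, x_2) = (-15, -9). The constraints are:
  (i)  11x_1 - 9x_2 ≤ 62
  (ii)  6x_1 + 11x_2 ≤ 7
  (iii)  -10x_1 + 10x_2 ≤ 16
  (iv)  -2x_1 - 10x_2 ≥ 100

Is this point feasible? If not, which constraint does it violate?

Constraint (iii): -10x_1 + 10x_2 = 60, which is not ≤ 16. All other constraints are satisfied.

not feasible — violates (iii)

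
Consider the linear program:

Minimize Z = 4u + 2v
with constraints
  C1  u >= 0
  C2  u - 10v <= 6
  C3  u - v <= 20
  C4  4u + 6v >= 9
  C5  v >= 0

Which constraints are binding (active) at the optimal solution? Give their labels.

C1 and C4

Vertices and Z = 4u + 2v:
  (0, 3/2) → Z = 3
  (194/9, 14/9) → Z = 268/3
  (6, 0) → Z = 24
  (9/4, 0) → Z = 9
The feasible region is unbounded (it extends along (0, 1), (1, 1)), but Z strictly increases along every unbounded feasible direction, so there is no improving ray and the minimum is attained at a vertex.

The minimum is at (0, 3/2). Substituting into each constraint, equality holds for C1 and C4; the remaining constraints have slack.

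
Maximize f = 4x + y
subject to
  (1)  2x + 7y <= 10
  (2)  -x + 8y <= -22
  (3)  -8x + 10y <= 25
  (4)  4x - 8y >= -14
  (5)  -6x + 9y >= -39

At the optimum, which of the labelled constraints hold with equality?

Extreme points and f = 4x + y:
  (-70/9, -67/18) → f = -209/6
  (38/13, -31/13) → f = 121/13
  (-205/4, -77/2) → f = -487/2

The maximum is at (38/13, -31/13). Substituting into each constraint, equality holds for (2) and (5); the remaining constraints have slack.

(2) and (5)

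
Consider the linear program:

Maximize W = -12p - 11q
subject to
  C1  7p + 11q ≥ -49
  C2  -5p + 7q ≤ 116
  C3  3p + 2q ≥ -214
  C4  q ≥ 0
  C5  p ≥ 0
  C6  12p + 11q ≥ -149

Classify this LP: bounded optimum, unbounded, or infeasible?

bounded optimum

Feasible corners and W = -12p - 11q:
  (0, 116/7) → W = -1276/7
  (0, 0) → W = 0
The feasible region has finitely many vertices and no improving ray; the maximum is 0 at (0, 0).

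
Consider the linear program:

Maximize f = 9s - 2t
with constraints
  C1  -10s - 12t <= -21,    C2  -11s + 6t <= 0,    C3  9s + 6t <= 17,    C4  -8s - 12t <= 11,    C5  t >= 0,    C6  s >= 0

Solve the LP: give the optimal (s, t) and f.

Corner points and f = 9s - 2t:
  (21/32, 77/64) → f = 7/2
  (13/8, 19/48) → f = 83/6
  (17/20, 187/120) → f = 68/15

The optimum lies where -10s - 12t = -21 and 9s + 6t = 17.
Solving simultaneously gives s = 13/8, t = 19/48.

s = 13/8, t = 19/48, maximum f = 83/6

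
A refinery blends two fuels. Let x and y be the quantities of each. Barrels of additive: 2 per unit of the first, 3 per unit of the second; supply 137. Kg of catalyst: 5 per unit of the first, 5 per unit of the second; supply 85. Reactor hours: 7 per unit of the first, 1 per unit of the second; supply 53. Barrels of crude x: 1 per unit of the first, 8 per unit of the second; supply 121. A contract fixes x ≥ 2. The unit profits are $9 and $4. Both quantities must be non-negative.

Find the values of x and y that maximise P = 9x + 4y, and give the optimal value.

x = 6, y = 11, maximum P = 98

Feasible corners and P = 9x + 4y:
  (53/7, 0) → P = 477/7
  (2, 0) → P = 18
  (6, 11) → P = 98
  (15/7, 104/7) → P = 551/7
  (2, 119/8) → P = 155/2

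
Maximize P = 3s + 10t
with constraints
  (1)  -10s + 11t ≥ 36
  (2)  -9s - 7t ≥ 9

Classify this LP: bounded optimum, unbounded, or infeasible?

unbounded

From the feasible point (-27/13, 18/13), moving in the direction (-7, 9) keeps every constraint satisfied while P increases without bound.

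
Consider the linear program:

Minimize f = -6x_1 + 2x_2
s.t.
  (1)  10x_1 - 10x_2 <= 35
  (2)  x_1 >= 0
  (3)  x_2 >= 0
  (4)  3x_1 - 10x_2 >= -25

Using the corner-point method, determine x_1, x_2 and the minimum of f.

x_1 = 60/7, x_2 = 71/14, minimum f = -289/7

Feasible corners and f = -6x_1 + 2x_2:
  (7/2, 0) → f = -21
  (60/7, 71/14) → f = -289/7
  (0, 0) → f = 0
  (0, 5/2) → f = 5

At the optimal vertex, 10x_1 - 10x_2 = 35 and 3x_1 - 10x_2 = -25.
Solving simultaneously gives x_1 = 60/7, x_2 = 71/14.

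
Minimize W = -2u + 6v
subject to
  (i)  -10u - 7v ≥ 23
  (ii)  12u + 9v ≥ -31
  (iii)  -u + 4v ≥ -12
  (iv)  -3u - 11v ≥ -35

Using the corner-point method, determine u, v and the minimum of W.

u = -8/47, v = -143/47, minimum W = -842/47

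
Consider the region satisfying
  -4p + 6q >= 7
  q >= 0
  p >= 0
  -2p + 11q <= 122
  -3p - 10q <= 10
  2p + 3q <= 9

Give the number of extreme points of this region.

Of the 15 pairwise boundary intersections, those satisfying every inequality are:
  (0, 7/6)
  (11/8, 25/12)
  (0, 3)

3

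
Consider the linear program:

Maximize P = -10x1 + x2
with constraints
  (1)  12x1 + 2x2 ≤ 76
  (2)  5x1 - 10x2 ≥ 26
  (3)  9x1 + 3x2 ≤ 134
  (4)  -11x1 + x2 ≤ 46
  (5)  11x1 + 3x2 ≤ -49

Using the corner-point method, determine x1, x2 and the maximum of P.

The feasible region is unbounded (it extends along (-1, -11), (1, -6)), but P strictly decreases along every unbounded feasible direction, so there is no improving ray and the maximum is attained at a vertex.

The optimum lies where 5x1 - 10x2 = 26 and -11x1 + x2 = 46.
Solving simultaneously gives x1 = -162/35, x2 = -172/35.

x1 = -162/35, x2 = -172/35, maximum P = 1448/35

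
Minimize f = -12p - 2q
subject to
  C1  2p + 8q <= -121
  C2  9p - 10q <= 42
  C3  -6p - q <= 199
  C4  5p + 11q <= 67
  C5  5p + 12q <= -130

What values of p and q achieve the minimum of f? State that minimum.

p = -19/2, q = -51/4, minimum f = 279/2

Corner points and f = -12p - 2q:
  (-19/2, -51/4) → f = 279/2
  (-1471/46, -164/23) → f = 398
  (-1948/69, -681/23) → f = 398

The binding constraints are 2p + 8q = -121 and 9p - 10q = 42.
Solving simultaneously gives p = -19/2, q = -51/4.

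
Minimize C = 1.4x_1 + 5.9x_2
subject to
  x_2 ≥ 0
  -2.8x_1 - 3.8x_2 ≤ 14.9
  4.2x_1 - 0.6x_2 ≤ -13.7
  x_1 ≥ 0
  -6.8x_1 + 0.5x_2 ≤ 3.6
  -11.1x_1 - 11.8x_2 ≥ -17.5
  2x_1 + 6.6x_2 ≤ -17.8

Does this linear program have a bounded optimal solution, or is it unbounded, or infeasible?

infeasible

The boundaries -11.1x_1 - 11.8x_2 = -17.5 and 2x_1 + 6.6x_2 = -17.8 meet at (16277/2483, -11629/2483), but that point violates x_2 ≥ 0. Every candidate vertex is excluded by some other constraint, so the feasible region is empty.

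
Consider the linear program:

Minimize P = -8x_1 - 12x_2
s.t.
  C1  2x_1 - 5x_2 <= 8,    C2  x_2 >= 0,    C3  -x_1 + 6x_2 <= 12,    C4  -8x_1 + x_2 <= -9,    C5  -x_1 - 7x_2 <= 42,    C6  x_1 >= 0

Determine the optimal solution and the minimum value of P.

x_1 = 108/7, x_2 = 32/7, minimum P = -1248/7

Corner points and P = -8x_1 - 12x_2:
  (4, 0) → P = -32
  (108/7, 32/7) → P = -1248/7
  (9/8, 0) → P = -9
  (66/47, 105/47) → P = -1788/47

The binding constraints are 2x_1 - 5x_2 = 8 and -x_1 + 6x_2 = 12.
Solving simultaneously gives x_1 = 108/7, x_2 = 32/7.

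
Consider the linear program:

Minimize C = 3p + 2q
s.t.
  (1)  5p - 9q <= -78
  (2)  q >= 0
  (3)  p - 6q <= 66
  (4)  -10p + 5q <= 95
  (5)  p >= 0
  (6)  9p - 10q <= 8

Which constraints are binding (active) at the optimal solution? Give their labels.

(1) and (5)

Feasible corners and C = 3p + 2q:
  (0, 26/3) → C = 52/3
  (852/31, 742/31) → C = 4040/31
  (0, 19) → C = 38
The feasible region is unbounded (it extends along (10, 9), (1, 2)), but C strictly increases along every unbounded feasible direction, so there is no improving ray and the minimum is attained at a vertex.

The minimum is at (0, 26/3). Substituting into each constraint, equality holds for (1) and (5); the remaining constraints have slack.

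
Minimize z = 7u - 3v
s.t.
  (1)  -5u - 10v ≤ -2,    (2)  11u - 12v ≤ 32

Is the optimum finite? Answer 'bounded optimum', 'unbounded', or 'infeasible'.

unbounded

From the feasible point (172/85, -69/85), moving in the direction (-10, 5) keeps every constraint satisfied while z decreases without bound.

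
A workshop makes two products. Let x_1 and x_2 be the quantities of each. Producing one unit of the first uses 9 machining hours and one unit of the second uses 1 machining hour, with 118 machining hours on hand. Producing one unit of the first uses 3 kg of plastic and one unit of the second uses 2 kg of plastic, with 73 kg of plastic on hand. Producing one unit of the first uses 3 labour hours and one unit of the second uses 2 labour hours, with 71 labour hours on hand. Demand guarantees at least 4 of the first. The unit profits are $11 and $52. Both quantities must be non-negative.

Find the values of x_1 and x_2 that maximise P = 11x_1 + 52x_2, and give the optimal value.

Feasible corners and P = 11x_1 + 52x_2:
  (118/9, 0) → P = 1298/9
  (4, 0) → P = 44
  (11, 19) → P = 1109
  (4, 59/2) → P = 1578

The binding constraints are 3x_1 + 2x_2 = 71 and x_1 = 4.
Solving simultaneously gives x_1 = 4, x_2 = 59/2.

x_1 = 4, x_2 = 59/2, maximum P = 1578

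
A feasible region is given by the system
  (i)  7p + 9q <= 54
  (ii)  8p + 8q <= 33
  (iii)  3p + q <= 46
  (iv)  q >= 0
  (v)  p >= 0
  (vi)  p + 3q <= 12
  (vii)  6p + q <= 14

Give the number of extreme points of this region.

The feasible vertices (each the meet of two boundaries and inside every other half-plane) are:
  (3/16, 63/16)
  (79/40, 43/20)
  (0, 0)
  (7/3, 0)
  (0, 4)

5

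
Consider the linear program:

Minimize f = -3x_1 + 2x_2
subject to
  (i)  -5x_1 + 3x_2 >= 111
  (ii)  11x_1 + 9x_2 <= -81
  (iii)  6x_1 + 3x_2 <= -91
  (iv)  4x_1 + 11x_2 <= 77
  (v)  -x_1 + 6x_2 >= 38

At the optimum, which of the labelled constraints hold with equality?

Corner points and f = -3x_1 + 2x_2:
  (-202/11, 211/33) → f = 2240/33
  (-184/9, 79/27) → f = 1814/27
  (-616/27, 413/27) → f = 2674/27
The feasible region is unbounded (it extends along (-6, -1), (-11, 4)), but f strictly increases along every unbounded feasible direction, so there is no improving ray and the minimum is attained at a vertex.

The minimum is at (-184/9, 79/27). Substituting into each constraint, equality holds for (i) and (v); the remaining constraints have slack.

(i) and (v)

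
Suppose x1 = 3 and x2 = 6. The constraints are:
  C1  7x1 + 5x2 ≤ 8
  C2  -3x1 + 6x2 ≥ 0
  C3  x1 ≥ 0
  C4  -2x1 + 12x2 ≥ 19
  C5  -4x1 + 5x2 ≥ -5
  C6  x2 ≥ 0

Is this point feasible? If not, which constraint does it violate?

Constraint C1: 7x1 + 5x2 = 51, which is not ≤ 8. All other constraints are satisfied.

not feasible — violates C1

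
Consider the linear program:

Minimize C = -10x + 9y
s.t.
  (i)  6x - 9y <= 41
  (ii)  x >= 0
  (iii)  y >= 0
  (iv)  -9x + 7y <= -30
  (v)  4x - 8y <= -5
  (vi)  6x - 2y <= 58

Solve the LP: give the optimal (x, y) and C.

x = 237/20, y = 131/20, minimum C = -1191/20

Corner points and C = -10x + 9y:
  (25/4, 15/4) → C = -115/4
  (173/12, 57/4) → C = -191/12
  (237/20, 131/20) → C = -1191/20

The binding constraints are 4x - 8y = -5 and 6x - 2y = 58.
Solving simultaneously gives x = 237/20, y = 131/20.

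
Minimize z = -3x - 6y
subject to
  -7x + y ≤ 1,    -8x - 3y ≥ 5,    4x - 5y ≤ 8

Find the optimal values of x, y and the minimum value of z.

x = -8/29, y = -27/29, minimum z = 186/29

At the optimal vertex, -7x + y = 1 and -8x - 3y = 5.
Solving simultaneously gives x = -8/29, y = -27/29.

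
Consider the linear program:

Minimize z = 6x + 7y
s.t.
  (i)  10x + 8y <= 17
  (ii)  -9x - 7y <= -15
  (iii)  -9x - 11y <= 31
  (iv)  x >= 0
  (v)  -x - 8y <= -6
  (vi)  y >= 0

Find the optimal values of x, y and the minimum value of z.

Feasible corners and z = 6x + 7y:
  (1/2, 3/2) → z = 27/2
  (11/9, 43/72) → z = 829/72
  (6/5, 3/5) → z = 57/5

The optimum lies where -9x - 7y = -15 and -x - 8y = -6.
Solving simultaneously gives x = 6/5, y = 3/5.

x = 6/5, y = 3/5, minimum z = 57/5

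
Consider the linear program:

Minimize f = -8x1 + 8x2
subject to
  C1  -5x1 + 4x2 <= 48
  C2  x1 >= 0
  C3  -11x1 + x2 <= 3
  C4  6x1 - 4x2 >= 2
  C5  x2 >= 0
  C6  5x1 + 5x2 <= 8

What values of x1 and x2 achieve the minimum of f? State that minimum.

The binding constraints are x2 = 0 and 5x1 + 5x2 = 8.
Solving simultaneously gives x1 = 8/5, x2 = 0.

x1 = 8/5, x2 = 0, minimum f = -64/5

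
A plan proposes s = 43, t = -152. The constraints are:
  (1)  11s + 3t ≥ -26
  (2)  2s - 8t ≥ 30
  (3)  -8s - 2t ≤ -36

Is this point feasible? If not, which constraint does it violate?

feasible

(1): 17 ≥ -26 ✓
(2): 1302 ≥ 30 ✓
(3): -40 ≤ -36 ✓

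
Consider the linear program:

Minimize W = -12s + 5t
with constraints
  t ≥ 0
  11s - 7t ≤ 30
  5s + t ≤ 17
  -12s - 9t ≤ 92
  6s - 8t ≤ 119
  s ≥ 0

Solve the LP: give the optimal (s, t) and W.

Feasible corners and W = -12s + 5t:
  (30/11, 0) → W = -360/11
  (0, 0) → W = 0
  (149/46, 37/46) → W = -1603/46
  (0, 17) → W = 85

s = 149/46, t = 37/46, minimum W = -1603/46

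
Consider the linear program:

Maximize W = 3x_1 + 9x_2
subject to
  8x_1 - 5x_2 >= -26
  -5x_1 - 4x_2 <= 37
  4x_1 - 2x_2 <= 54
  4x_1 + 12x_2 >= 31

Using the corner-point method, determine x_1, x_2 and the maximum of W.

x_1 = 161/2, x_2 = 134, maximum W = 2895/2

The binding constraints are 8x_1 - 5x_2 = -26 and 4x_1 - 2x_2 = 54.
Solving simultaneously gives x_1 = 161/2, x_2 = 134.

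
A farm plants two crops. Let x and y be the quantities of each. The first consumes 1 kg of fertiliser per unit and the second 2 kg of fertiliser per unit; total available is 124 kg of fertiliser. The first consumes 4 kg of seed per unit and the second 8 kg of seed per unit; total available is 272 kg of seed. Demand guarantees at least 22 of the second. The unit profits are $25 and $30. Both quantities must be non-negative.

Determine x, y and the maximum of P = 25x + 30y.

x = 24, y = 22, maximum P = 1260

Feasible corners and P = 25x + 30y:
  (0, 34) → P = 1020
  (0, 22) → P = 660
  (24, 22) → P = 1260

At the optimal vertex, 4x + 8y = 272 and y = 22.
Solving simultaneously gives x = 24, y = 22.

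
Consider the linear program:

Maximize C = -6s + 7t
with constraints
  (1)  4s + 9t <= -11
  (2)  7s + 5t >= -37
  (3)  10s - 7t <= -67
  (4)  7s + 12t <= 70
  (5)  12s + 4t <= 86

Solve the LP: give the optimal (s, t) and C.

The optimum lies where 4s + 9t = -11 and 7s + 5t = -37.
Solving simultaneously gives s = -278/43, t = 71/43.

s = -278/43, t = 71/43, maximum C = 2165/43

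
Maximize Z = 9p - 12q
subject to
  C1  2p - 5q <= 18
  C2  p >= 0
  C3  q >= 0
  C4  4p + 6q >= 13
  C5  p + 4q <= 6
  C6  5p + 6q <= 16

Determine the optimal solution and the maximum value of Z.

Corner points and Z = 9p - 12q:
  (8/5, 11/10) → Z = 6/5
  (3, 1/6) → Z = 25
  (2, 1) → Z = 6

At the optimal vertex, 4p + 6q = 13 and 5p + 6q = 16.
Solving simultaneously gives p = 3, q = 1/6.

p = 3, q = 1/6, maximum Z = 25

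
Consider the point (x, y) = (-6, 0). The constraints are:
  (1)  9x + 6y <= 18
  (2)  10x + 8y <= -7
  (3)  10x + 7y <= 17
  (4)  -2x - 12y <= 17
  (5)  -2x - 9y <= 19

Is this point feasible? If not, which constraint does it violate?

(1): -54 ≤ 18 ✓
(2): -60 ≤ -7 ✓
(3): -60 ≤ 17 ✓
(4): 12 ≤ 17 ✓
(5): 12 ≤ 19 ✓

feasible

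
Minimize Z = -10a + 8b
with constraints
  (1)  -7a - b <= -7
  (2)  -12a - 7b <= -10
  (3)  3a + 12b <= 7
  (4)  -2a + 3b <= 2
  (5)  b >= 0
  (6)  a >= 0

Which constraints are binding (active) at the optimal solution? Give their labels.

Feasible corners and Z = -10a + 8b:
  (77/81, 28/81) → Z = -182/27
  (1, 0) → Z = -10
  (7/3, 0) → Z = -70/3

The minimum is at (7/3, 0). Substituting into each constraint, equality holds for (3) and (5); the remaining constraints have slack.

(3) and (5)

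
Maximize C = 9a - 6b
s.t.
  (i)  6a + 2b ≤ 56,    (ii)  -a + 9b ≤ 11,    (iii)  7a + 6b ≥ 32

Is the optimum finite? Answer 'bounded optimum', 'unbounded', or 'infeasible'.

Corner points and C = 9a - 6b:
  (241/28, 61/28) → C = 1803/28
  (136/11, -100/11) → C = 1824/11
  (74/23, 109/69) → C = 448/23
The feasible region has finitely many vertices and no improving ray; the maximum is 1824/11 at (136/11, -100/11).

bounded optimum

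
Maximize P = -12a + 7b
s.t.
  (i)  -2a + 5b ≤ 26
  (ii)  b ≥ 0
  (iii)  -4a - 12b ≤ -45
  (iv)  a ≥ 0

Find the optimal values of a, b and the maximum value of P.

a = 0, b = 26/5, maximum P = 182/5

Extreme points and P = -12a + 7b:
  (0, 26/5) → P = 182/5
  (45/4, 0) → P = -135
  (0, 15/4) → P = 105/4
The feasible region is unbounded (it extends along (1, 0), (5, 2)), but P strictly decreases along every unbounded feasible direction, so there is no improving ray and the maximum is attained at a vertex.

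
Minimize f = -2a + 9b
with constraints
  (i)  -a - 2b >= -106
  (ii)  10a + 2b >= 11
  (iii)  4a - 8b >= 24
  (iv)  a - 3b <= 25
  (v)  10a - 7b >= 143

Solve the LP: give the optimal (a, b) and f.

a = 254/23, b = -107/23, minimum f = -1471/23

Corner points and f = -2a + 9b:
  (56, 25) → f = 113
  (368/5, 81/5) → f = -7/5
  (244/13, 83/13) → f = 259/13
  (254/23, -107/23) → f = -1471/23

The optimum lies where a - 3b = 25 and 10a - 7b = 143.
Solving simultaneously gives a = 254/23, b = -107/23.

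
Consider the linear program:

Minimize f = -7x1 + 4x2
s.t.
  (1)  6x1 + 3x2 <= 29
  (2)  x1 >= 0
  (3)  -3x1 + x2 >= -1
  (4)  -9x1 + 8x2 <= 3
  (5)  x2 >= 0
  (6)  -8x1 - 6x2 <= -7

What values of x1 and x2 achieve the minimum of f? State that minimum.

x1 = 1/2, x2 = 1/2, minimum f = -3/2

Feasible corners and f = -7x1 + 4x2:
  (11/15, 6/5) → f = -1/3
  (1/2, 1/2) → f = -3/2
  (19/59, 87/118) → f = 41/59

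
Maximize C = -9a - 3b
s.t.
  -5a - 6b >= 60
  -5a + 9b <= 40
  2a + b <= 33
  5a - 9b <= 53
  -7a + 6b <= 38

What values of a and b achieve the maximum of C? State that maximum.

a = -20, b = -17, maximum C = 231

Feasible corners and C = -9a - 3b:
  (-74/25, -113/15) → C = 1231/25
  (-49/6, -115/36) → C = 997/12
  (-20, -17) → C = 231

The binding constraints are 5a - 9b = 53 and -7a + 6b = 38.
Solving simultaneously gives a = -20, b = -17.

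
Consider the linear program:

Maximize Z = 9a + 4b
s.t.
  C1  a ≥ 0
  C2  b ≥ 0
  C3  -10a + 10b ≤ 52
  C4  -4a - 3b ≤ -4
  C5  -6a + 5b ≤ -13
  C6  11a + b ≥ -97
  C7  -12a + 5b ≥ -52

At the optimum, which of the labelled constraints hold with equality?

C5 and C7

Corner points and Z = 9a + 4b:
  (13/6, 0) → Z = 39/2
  (13/3, 0) → Z = 39
  (13/2, 26/5) → Z = 793/10

The maximum is at (13/2, 26/5). Substituting into each constraint, equality holds for C5 and C7; the remaining constraints have slack.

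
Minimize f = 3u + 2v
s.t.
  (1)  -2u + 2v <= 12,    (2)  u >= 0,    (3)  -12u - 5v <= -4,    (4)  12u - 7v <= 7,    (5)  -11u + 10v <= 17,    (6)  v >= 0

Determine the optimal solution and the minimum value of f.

Feasible corners and f = 3u + 2v:
  (0, 4/5) → f = 8/5
  (0, 17/10) → f = 17/5
  (1/3, 0) → f = 1
  (189/43, 281/43) → f = 1129/43
  (7/12, 0) → f = 7/4

The binding constraints are -12u - 5v = -4 and v = 0.
Solving simultaneously gives u = 1/3, v = 0.

u = 1/3, v = 0, minimum f = 1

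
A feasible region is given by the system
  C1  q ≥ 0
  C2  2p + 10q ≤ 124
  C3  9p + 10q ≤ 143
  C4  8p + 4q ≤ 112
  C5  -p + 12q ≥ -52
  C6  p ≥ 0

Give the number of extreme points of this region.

5

Pairwise boundary intersections that survive every other constraint:
  (14, 0)
  (0, 0)
  (19/7, 83/7)
  (0, 62/5)
  (137/11, 34/11)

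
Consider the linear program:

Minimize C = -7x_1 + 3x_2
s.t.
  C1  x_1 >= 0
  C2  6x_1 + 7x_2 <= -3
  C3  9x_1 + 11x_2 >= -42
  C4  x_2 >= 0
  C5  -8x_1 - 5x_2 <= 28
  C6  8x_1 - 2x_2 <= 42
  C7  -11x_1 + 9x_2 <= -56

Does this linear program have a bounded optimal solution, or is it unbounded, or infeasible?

infeasible

The boundaries 6x_1 + 7x_2 = -3 and 8x_1 - 2x_2 = 42 meet at (72/17, -69/17), but that point violates x_2 ≥ 0. Every candidate vertex is excluded by some other constraint, so the feasible region is empty.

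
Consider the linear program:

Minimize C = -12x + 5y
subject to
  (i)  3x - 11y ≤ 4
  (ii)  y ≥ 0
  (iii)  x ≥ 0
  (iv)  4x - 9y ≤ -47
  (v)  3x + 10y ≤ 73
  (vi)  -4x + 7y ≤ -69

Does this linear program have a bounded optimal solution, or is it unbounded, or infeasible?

infeasible

The boundaries x = 0 and 4x - 9y = -47 meet at (0, 47/9), but that point violates -4x + 7y ≤ -69. Every candidate vertex is excluded by some other constraint, so the feasible region is empty.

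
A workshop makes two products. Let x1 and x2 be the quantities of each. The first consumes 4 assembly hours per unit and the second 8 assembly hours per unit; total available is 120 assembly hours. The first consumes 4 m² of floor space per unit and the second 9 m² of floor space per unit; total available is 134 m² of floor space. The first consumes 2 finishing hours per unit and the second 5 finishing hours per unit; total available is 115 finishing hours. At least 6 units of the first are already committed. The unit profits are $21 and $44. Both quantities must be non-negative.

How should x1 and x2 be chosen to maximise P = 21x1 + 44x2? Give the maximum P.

x1 = 6, x2 = 12, maximum P = 654

Corner points and P = 21x1 + 44x2:
  (30, 0) → P = 630
  (6, 0) → P = 126
  (6, 12) → P = 654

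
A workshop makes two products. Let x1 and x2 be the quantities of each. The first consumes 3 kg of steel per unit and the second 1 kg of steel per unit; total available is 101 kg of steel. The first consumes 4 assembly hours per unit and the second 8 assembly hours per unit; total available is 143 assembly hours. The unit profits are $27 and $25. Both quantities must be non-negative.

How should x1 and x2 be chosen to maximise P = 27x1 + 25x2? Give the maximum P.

Extreme points and P = 27x1 + 25x2:
  (0, 0) → P = 0
  (0, 143/8) → P = 3575/8
  (101/3, 0) → P = 909
  (133/4, 5/4) → P = 929

At the optimal vertex, 3x1 + x2 = 101 and 4x1 + 8x2 = 143.
Solving simultaneously gives x1 = 133/4, x2 = 5/4.

x1 = 133/4, x2 = 5/4, maximum P = 929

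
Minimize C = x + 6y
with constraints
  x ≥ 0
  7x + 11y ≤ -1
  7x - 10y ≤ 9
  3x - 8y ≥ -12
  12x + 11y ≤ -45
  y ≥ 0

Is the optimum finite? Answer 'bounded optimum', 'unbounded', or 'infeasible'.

infeasible

The boundaries 3x - 8y = -12 and 12x + 11y = -45 meet at (-164/43, 3/43), but that point violates x ≥ 0. Every candidate vertex is excluded by some other constraint, so the feasible region is empty.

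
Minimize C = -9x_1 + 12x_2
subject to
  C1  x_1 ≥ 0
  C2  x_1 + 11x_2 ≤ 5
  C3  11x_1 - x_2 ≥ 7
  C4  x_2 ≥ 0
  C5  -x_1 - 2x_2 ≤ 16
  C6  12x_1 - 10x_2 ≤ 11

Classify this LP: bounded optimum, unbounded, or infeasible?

Feasible corners and C = -9x_1 + 12x_2:
  (41/61, 24/61) → C = -81/61
  (171/142, 49/142) → C = -951/142
  (7/11, 0) → C = -63/11
  (11/12, 0) → C = -33/4
The feasible region has finitely many vertices and no improving ray; the minimum is -33/4 at (11/12, 0).

bounded optimum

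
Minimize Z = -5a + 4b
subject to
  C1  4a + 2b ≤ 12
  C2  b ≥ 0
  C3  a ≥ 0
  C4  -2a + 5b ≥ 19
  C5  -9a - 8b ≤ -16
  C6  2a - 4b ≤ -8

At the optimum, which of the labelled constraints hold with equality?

Vertices and Z = -5a + 4b:
  (0, 6) → Z = 24
  (11/12, 25/6) → Z = 145/12
  (0, 19/5) → Z = 76/5

The minimum is at (11/12, 25/6). Substituting into each constraint, equality holds for C1 and C4; the remaining constraints have slack.

C1 and C4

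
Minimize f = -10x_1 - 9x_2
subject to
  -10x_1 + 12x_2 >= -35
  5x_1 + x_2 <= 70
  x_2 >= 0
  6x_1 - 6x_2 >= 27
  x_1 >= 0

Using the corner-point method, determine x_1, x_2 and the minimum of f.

x_1 = 149/12, x_2 = 95/12, minimum f = -2345/12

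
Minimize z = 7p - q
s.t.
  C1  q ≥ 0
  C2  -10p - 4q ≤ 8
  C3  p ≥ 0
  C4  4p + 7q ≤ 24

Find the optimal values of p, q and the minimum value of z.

Vertices and z = 7p - q:
  (0, 0) → z = 0
  (6, 0) → z = 42
  (0, 24/7) → z = -24/7

The optimum lies where p = 0 and 4p + 7q = 24.
Solving simultaneously gives p = 0, q = 24/7.

p = 0, q = 24/7, minimum z = -24/7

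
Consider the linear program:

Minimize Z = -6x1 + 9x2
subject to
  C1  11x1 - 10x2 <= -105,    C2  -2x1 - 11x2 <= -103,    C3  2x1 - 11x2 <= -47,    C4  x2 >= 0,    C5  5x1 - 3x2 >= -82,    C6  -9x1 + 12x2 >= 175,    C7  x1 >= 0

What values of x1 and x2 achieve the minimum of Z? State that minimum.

x1 = 0, x2 = 175/12, minimum Z = 525/4

Corner points and Z = -6x1 + 9x2:
  (35/3, 70/3) → Z = 140
  (0, 82/3) → Z = 246
  (0, 175/12) → Z = 525/4
The feasible region is unbounded (it extends along (10, 11), (3, 5)), but Z strictly increases along every unbounded feasible direction, so there is no improving ray and the minimum is attained at a vertex.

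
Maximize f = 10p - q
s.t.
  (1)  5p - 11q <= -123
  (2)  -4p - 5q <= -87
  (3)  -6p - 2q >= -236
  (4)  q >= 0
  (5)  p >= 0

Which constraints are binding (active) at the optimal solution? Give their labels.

(1) and (3)

Corner points and f = 10p - q:
  (114/23, 309/23) → f = 831/23
  (1175/38, 959/38) → f = 10791/38
  (0, 87/5) → f = -87/5
  (0, 118) → f = -118

The maximum is at (1175/38, 959/38). Substituting into each constraint, equality holds for (1) and (3); the remaining constraints have slack.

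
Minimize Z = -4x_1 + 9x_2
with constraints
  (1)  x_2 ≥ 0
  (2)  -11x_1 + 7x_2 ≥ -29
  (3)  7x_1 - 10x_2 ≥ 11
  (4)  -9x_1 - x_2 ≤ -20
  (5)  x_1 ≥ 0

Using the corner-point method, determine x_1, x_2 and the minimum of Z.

x_1 = 29/11, x_2 = 0, minimum Z = -116/11

Extreme points and Z = -4x_1 + 9x_2:
  (29/11, 0) → Z = -116/11
  (20/9, 0) → Z = -80/9
  (213/61, 82/61) → Z = -114/61
  (211/97, 41/97) → Z = -475/97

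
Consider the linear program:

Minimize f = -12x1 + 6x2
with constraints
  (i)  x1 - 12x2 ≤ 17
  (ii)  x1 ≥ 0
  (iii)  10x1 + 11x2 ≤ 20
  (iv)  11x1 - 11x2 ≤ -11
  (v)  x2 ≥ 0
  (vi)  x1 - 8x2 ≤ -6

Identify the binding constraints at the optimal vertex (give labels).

Vertices and f = -12x1 + 6x2:
  (0, 20/11) → f = 120/11
  (0, 1) → f = 6
  (3/7, 10/7) → f = 24/7

The minimum is at (3/7, 10/7). Substituting into each constraint, equality holds for (iii) and (iv); the remaining constraints have slack.

(iii) and (iv)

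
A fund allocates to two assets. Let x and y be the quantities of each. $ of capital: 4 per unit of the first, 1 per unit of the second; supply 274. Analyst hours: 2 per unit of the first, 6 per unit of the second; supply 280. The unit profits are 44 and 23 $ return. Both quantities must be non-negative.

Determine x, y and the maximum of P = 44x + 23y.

Corner points and P = 44x + 23y:
  (0, 0) → P = 0
  (0, 140/3) → P = 3220/3
  (137/2, 0) → P = 3014
  (62, 26) → P = 3326

At the optimal vertex, 4x + y = 274 and 2x + 6y = 280.
Solving simultaneously gives x = 62, y = 26.

x = 62, y = 26, maximum P = 3326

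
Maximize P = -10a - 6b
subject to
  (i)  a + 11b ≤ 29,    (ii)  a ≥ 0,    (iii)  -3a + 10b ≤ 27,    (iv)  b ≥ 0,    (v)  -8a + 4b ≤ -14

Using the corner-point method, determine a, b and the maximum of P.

a = 7/4, b = 0, maximum P = -35/2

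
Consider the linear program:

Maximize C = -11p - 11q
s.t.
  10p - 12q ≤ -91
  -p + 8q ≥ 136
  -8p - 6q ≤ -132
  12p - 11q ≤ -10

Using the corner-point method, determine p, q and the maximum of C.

p = 24/7, q = 122/7, maximum C = -1606/7

Feasible corners and C = -11p - 11q:
  (226/17, 1269/68) → C = -23903/68
  (881/34, 496/17) → C = -20603/34
  (24/7, 122/7) → C = -1606/7
The feasible region is unbounded (it extends along (-3, 4), (11, 12)), but C strictly decreases along every unbounded feasible direction, so there is no improving ray and the maximum is attained at a vertex.

The binding constraints are -p + 8q = 136 and -8p - 6q = -132.
Solving simultaneously gives p = 24/7, q = 122/7.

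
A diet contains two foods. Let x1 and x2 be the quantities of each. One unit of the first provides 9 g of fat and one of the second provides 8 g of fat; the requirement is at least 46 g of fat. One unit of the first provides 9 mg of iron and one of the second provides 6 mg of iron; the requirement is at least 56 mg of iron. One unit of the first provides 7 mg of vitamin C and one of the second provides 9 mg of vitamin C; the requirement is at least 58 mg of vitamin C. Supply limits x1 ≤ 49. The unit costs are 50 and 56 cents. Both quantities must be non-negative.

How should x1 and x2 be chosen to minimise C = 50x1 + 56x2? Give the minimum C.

x1 = 4, x2 = 10/3, minimum C = 1160/3

Corner points and C = 50x1 + 56x2:
  (0, 28/3) → C = 1568/3
  (58/7, 0) → C = 2900/7
  (49, 0) → C = 2450
  (4, 10/3) → C = 1160/3
The feasible region is unbounded (it extends along (0, 1)), but C strictly increases along every unbounded feasible direction, so there is no improving ray and the minimum is attained at a vertex.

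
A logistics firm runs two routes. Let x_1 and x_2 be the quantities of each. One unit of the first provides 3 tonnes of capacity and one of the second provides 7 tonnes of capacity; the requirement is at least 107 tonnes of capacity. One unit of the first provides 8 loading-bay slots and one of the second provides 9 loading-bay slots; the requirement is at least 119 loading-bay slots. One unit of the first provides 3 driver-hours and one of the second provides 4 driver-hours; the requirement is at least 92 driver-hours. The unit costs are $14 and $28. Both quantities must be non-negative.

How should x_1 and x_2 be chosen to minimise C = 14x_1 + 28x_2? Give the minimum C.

x_1 = 24, x_2 = 5, minimum C = 476

Feasible corners and C = 14x_1 + 28x_2:
  (0, 23) → C = 644
  (107/3, 0) → C = 1498/3
  (24, 5) → C = 476
The feasible region is unbounded (it extends along (0, 1), (1, 0)), but C strictly increases along every unbounded feasible direction, so there is no improving ray and the minimum is attained at a vertex.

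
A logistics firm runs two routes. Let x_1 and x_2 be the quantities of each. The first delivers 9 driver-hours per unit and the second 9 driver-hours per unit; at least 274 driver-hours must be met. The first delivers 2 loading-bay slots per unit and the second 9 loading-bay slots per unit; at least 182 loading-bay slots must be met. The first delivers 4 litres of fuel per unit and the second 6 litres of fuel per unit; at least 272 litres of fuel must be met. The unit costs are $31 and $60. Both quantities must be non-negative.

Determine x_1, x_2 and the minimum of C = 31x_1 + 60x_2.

x_1 = 113/2, x_2 = 23/3, minimum C = 4423/2

The feasible region is unbounded (it extends along (0, 1), (1, 0)), but C strictly increases along every unbounded feasible direction, so there is no improving ray and the minimum is attained at a vertex.

The optimum lies where 2x_1 + 9x_2 = 182 and 4x_1 + 6x_2 = 272.
Solving simultaneously gives x_1 = 113/2, x_2 = 23/3.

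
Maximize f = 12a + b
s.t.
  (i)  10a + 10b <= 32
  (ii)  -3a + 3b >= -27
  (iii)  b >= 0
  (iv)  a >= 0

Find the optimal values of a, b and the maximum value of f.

a = 16/5, b = 0, maximum f = 192/5

Feasible corners and f = 12a + b:
  (16/5, 0) → f = 192/5
  (0, 16/5) → f = 16/5
  (0, 0) → f = 0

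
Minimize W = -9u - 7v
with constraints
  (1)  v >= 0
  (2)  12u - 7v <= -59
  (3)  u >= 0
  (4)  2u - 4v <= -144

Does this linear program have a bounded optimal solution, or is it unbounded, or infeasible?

From the feasible point (386/17, 805/17), moving in the direction (0, 1) keeps every constraint satisfied while W decreases without bound.

unbounded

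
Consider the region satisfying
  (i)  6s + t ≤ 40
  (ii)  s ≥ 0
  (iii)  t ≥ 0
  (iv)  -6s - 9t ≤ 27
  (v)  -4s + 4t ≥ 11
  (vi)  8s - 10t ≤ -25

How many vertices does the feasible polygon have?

3

The feasible vertices (each the meet of two boundaries and inside every other half-plane) are:
  (0, 40)
  (149/28, 113/14)
  (0, 11/4)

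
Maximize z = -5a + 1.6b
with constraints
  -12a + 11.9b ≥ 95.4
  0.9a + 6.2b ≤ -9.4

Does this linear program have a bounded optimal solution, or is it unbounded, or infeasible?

unbounded

From the feasible point (-70334/8511, -898/2837), moving in the direction (-6.2, 0.9) keeps every constraint satisfied while z increases without bound.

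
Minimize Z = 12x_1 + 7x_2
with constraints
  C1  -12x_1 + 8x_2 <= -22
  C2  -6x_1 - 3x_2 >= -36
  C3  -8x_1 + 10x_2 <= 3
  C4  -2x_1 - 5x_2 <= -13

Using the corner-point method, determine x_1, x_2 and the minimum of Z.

x_1 = 107/38, x_2 = 28/19, minimum Z = 838/19

Vertices and Z = 12x_1 + 7x_2:
  (59/14, 25/7) → Z = 529/7
  (107/38, 28/19) → Z = 838/19
  (47/8, 1/4) → Z = 289/4

The binding constraints are -12x_1 + 8x_2 = -22 and -2x_1 - 5x_2 = -13.
Solving simultaneously gives x_1 = 107/38, x_2 = 28/19.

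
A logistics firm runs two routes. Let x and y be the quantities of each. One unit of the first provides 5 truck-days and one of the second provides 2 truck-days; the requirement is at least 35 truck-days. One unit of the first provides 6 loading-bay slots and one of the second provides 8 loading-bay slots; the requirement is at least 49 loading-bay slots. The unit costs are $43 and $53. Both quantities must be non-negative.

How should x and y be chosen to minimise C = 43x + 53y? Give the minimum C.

Extreme points and C = 43x + 53y:
  (0, 35/2) → C = 1855/2
  (49/6, 0) → C = 2107/6
  (13/2, 5/4) → C = 1383/4
The feasible region is unbounded (it extends along (0, 1), (1, 0)), but C strictly increases along every unbounded feasible direction, so there is no improving ray and the minimum is attained at a vertex.

x = 13/2, y = 5/4, minimum C = 1383/4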